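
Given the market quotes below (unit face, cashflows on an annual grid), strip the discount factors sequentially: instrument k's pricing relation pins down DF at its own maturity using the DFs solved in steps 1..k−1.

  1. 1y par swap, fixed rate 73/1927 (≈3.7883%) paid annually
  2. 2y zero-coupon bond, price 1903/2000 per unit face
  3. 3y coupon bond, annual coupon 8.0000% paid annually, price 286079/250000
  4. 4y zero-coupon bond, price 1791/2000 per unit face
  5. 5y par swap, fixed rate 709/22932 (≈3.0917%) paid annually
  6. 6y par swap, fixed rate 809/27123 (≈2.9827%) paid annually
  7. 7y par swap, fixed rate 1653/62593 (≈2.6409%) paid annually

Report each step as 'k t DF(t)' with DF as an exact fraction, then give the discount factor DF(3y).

step 1 [1y] swap r/1=73/1927: DF=(1 − 73/1927·(0))/(1+73/1927) = 1927/2000 ≈ 0.963500
step 2 [2y] zero: DF = P = 1903/2000 ≈ 0.951500
step 3 [3y] bond c/1=2/25: DF=(286079/250000 − 2/25·(0.963500+0.951500))/(1+2/25) = 9177/10000 ≈ 0.917700
step 4 [4y] zero: DF = P = 1791/2000 ≈ 0.895500
step 5 [5y] swap r/1=709/22932: DF=(1 − 709/22932·(0.963500+0.951500+0.917700+0.895500))/(1+709/22932) = 4291/5000 ≈ 0.858200
step 6 [6y] swap r/1=809/27123: DF=(1 − 809/27123·(0.963500+0.951500+0.917700+0.895500+0.858200))/(1+809/27123) = 4191/5000 ≈ 0.838200
step 7 [7y] swap r/1=1653/62593: DF=(1 − 1653/62593·(0.963500+0.951500+0.917700+0.895500+0.858200+0.838200))/(1+1653/62593) = 8347/10000 ≈ 0.834700

1 1 1927/2000
2 2 1903/2000
3 3 9177/10000
4 4 1791/2000
5 5 4291/5000
6 6 4191/5000
7 7 8347/10000
DF(3y) = 9177/10000 ≈ 0.917700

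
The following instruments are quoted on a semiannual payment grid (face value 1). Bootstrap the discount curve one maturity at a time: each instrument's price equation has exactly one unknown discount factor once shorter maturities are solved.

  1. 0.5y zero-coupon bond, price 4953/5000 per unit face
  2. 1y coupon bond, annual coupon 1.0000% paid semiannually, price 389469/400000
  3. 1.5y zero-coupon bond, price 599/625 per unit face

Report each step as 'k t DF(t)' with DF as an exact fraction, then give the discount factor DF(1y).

1 1/2 4953/5000
2 1 9639/10000
3 3/2 599/625
DF(1y) = 9639/10000 ≈ 0.963900

step 1 [0.5y] zero: DF = P = 4953/5000 ≈ 0.990600
step 2 [1y] bond c/2=1/200: DF=(389469/400000 − 1/200·(0.990600))/(1+1/200) = 9639/10000 ≈ 0.963900
step 3 [1.5y] zero: DF = P = 599/625 ≈ 0.958400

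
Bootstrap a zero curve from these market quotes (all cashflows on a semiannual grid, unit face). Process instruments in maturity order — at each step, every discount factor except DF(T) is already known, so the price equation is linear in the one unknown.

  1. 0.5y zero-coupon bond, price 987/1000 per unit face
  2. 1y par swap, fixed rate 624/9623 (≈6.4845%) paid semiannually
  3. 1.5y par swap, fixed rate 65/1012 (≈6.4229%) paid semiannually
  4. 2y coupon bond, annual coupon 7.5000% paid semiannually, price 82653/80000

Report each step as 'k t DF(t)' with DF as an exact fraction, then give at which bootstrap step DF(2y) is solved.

1 1/2 987/1000
2 1 586/625
3 3/2 909/1000
4 2 4467/5000
DF(2y) is solved at step 4

step 1 [0.5y] zero: DF = P = 987/1000 ≈ 0.987000
step 2 [1y] swap r/2=312/9623: DF=(1 − 312/9623·(0.987000))/(1+312/9623) = 586/625 ≈ 0.937600
step 3 [1.5y] swap r/2=65/2024: DF=(1 − 65/2024·(0.987000+0.937600))/(1+65/2024) = 909/1000 ≈ 0.909000
step 4 [2y] bond c/2=3/80: DF=(82653/80000 − 3/80·(0.987000+0.937600+0.909000))/(1+3/80) = 4467/5000 ≈ 0.893400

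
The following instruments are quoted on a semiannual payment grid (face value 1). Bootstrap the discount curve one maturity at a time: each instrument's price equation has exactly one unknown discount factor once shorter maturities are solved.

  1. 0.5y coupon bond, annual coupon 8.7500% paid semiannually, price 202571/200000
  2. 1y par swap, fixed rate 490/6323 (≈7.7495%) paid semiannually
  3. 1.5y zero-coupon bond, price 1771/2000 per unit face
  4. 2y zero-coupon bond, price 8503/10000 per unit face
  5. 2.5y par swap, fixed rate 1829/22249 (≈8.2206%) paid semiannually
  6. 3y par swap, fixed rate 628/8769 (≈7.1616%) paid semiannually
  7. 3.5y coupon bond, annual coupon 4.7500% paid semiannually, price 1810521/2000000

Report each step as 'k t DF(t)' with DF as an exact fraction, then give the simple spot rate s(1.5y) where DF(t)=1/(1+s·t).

1 1/2 1213/1250
2 1 1853/2000
3 3/2 1771/2000
4 2 8503/10000
5 5/2 8171/10000
6 3 2029/2500
7 7/2 3811/5000
s(1.5y) = (1/(1771/2000) − 1)/(3/2) = 458/5313 ≈ 8.6204%

step 1 [0.5y] bond c/2=7/160: DF=(202571/200000 − 7/160·(0))/(1+7/160) = 1213/1250 ≈ 0.970400
step 2 [1y] swap r/2=245/6323: DF=(1 − 245/6323·(0.970400))/(1+245/6323) = 1853/2000 ≈ 0.926500
step 3 [1.5y] zero: DF = P = 1771/2000 ≈ 0.885500
step 4 [2y] zero: DF = P = 8503/10000 ≈ 0.850300
step 5 [2.5y] swap r/2=1829/44498: DF=(1 − 1829/44498·(0.970400+0.926500+0.885500+0.850300))/(1+1829/44498) = 8171/10000 ≈ 0.817100
step 6 [3y] swap r/2=314/8769: DF=(1 − 314/8769·(0.970400+0.926500+0.885500+0.850300+0.817100))/(1+314/8769) = 2029/2500 ≈ 0.811600
step 7 [3.5y] bond c/2=19/800: DF=(1810521/2000000 − 19/800·(0.970400+0.926500+0.885500+0.850300+0.817100+0.811600))/(1+19/800) = 3811/5000 ≈ 0.762200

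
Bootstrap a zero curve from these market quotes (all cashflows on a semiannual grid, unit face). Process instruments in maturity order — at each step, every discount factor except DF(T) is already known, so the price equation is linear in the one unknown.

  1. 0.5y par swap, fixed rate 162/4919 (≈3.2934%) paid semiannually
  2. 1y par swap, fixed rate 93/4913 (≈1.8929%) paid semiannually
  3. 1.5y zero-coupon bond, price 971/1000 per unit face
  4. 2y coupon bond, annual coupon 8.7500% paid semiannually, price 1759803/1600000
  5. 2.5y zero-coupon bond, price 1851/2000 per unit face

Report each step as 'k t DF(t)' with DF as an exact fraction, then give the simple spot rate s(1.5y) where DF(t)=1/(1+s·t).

1 1/2 4919/5000
2 1 4907/5000
3 3/2 971/1000
4 2 9307/10000
5 5/2 1851/2000
s(1.5y) = (1/(971/1000) − 1)/(3/2) = 58/2913 ≈ 1.9911%

step 1 [0.5y] swap r/2=81/4919: DF=(1 − 81/4919·(0))/(1+81/4919) = 4919/5000 ≈ 0.983800
step 2 [1y] swap r/2=93/9826: DF=(1 − 93/9826·(0.983800))/(1+93/9826) = 4907/5000 ≈ 0.981400
step 3 [1.5y] zero: DF = P = 971/1000 ≈ 0.971000
step 4 [2y] bond c/2=7/160: DF=(1759803/1600000 − 7/160·(0.983800+0.981400+0.971000))/(1+7/160) = 9307/10000 ≈ 0.930700
step 5 [2.5y] zero: DF = P = 1851/2000 ≈ 0.925500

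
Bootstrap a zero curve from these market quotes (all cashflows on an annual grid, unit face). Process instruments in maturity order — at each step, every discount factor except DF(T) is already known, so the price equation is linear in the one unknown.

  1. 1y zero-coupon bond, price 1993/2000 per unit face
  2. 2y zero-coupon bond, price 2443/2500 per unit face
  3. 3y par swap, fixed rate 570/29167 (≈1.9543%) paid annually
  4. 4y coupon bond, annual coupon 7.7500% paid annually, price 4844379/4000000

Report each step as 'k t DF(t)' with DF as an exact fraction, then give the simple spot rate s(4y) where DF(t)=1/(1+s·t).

1 1 1993/2000
2 2 2443/2500
3 3 943/1000
4 4 4571/5000
s(4y) = (1/(4571/5000) − 1)/(4) = 429/18284 ≈ 2.3463%

step 1 [1y] zero: DF = P = 1993/2000 ≈ 0.996500
step 2 [2y] zero: DF = P = 2443/2500 ≈ 0.977200
step 3 [3y] swap r/1=570/29167: DF=(1 − 570/29167·(0.996500+0.977200))/(1+570/29167) = 943/1000 ≈ 0.943000
step 4 [4y] bond c/1=31/400: DF=(4844379/4000000 − 31/400·(0.996500+0.977200+0.943000))/(1+31/400) = 4571/5000 ≈ 0.914200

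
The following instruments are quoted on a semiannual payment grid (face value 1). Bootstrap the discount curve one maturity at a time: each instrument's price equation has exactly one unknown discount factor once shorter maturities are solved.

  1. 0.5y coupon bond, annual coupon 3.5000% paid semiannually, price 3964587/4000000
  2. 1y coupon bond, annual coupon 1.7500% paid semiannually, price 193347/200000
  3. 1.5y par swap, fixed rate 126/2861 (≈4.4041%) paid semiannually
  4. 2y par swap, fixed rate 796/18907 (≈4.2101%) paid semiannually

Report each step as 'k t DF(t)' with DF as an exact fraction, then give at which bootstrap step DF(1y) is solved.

1 1/2 9741/10000
2 1 9499/10000
3 3/2 937/1000
4 2 2301/2500
DF(1y) is solved at step 2

step 1 [0.5y] bond c/2=7/400: DF=(3964587/4000000 − 7/400·(0))/(1+7/400) = 9741/10000 ≈ 0.974100
step 2 [1y] bond c/2=7/800: DF=(193347/200000 − 7/800·(0.974100))/(1+7/800) = 9499/10000 ≈ 0.949900
step 3 [1.5y] swap r/2=63/2861: DF=(1 − 63/2861·(0.974100+0.949900))/(1+63/2861) = 937/1000 ≈ 0.937000
step 4 [2y] swap r/2=398/18907: DF=(1 − 398/18907·(0.974100+0.949900+0.937000))/(1+398/18907) = 2301/2500 ≈ 0.920400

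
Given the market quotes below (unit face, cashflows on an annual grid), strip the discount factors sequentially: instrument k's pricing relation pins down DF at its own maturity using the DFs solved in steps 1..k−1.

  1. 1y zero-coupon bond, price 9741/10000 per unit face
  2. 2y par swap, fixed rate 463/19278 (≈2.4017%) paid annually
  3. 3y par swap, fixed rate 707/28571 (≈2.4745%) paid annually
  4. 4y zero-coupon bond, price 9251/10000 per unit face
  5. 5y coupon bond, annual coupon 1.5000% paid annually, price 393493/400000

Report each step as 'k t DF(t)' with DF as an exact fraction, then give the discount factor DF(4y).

1 1 9741/10000
2 2 9537/10000
3 3 9293/10000
4 4 9251/10000
5 5 9133/10000
DF(4y) = 9251/10000 ≈ 0.925100

step 1 [1y] zero: DF = P = 9741/10000 ≈ 0.974100
step 2 [2y] swap r/1=463/19278: DF=(1 − 463/19278·(0.974100))/(1+463/19278) = 9537/10000 ≈ 0.953700
step 3 [3y] swap r/1=707/28571: DF=(1 − 707/28571·(0.974100+0.953700))/(1+707/28571) = 9293/10000 ≈ 0.929300
step 4 [4y] zero: DF = P = 9251/10000 ≈ 0.925100
step 5 [5y] bond c/1=3/200: DF=(393493/400000 − 3/200·(0.974100+0.953700+0.929300+0.925100))/(1+3/200) = 9133/10000 ≈ 0.913300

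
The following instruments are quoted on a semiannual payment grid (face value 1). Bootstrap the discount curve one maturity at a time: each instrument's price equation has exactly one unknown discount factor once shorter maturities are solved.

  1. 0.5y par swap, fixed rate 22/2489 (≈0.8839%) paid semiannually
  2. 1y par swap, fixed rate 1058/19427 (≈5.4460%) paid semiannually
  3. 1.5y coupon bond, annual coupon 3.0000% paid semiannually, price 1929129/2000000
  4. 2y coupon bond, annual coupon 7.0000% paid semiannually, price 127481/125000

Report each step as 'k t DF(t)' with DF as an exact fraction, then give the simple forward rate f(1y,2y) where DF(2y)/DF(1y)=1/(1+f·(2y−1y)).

1 1/2 2489/2500
2 1 9471/10000
3 3/2 576/625
4 2 1777/2000
f(1y,2y) = ((9471/10000)/(1777/2000) − 1)/(1) = 586/8885 ≈ 6.5954%

step 1 [0.5y] swap r/2=11/2489: DF=(1 − 11/2489·(0))/(1+11/2489) = 2489/2500 ≈ 0.995600
step 2 [1y] swap r/2=529/19427: DF=(1 − 529/19427·(0.995600))/(1+529/19427) = 9471/10000 ≈ 0.947100
step 3 [1.5y] bond c/2=3/200: DF=(1929129/2000000 − 3/200·(0.995600+0.947100))/(1+3/200) = 576/625 ≈ 0.921600
step 4 [2y] bond c/2=7/200: DF=(127481/125000 − 7/200·(0.995600+0.947100+0.921600))/(1+7/200) = 1777/2000 ≈ 0.888500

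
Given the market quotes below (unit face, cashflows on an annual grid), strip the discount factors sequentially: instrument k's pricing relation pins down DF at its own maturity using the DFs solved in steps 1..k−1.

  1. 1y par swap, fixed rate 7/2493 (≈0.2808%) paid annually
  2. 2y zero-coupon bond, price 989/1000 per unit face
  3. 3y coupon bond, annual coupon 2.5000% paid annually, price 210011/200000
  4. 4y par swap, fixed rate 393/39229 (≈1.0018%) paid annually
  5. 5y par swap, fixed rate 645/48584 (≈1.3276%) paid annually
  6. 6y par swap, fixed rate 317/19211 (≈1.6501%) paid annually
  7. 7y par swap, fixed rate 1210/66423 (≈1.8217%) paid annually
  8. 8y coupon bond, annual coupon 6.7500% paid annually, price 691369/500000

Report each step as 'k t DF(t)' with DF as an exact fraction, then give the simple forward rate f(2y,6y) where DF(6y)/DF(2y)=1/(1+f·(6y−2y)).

1 1 2493/2500
2 2 989/1000
3 3 122/125
4 4 9607/10000
5 5 1871/2000
6 6 9049/10000
7 7 879/1000
8 8 8753/10000
f(2y,6y) = ((989/1000)/(9049/10000) − 1)/(4) = 841/36196 ≈ 2.3235%

step 1 [1y] swap r/1=7/2493: DF=(1 − 7/2493·(0))/(1+7/2493) = 2493/2500 ≈ 0.997200
step 2 [2y] zero: DF = P = 989/1000 ≈ 0.989000
step 3 [3y] bond c/1=1/40: DF=(210011/200000 − 1/40·(0.997200+0.989000))/(1+1/40) = 122/125 ≈ 0.976000
step 4 [4y] swap r/1=393/39229: DF=(1 − 393/39229·(0.997200+0.989000+0.976000))/(1+393/39229) = 9607/10000 ≈ 0.960700
step 5 [5y] swap r/1=645/48584: DF=(1 − 645/48584·(0.997200+0.989000+0.976000+0.960700))/(1+645/48584) = 1871/2000 ≈ 0.935500
step 6 [6y] swap r/1=317/19211: DF=(1 − 317/19211·(0.997200+0.989000+0.976000+0.960700+0.935500))/(1+317/19211) = 9049/10000 ≈ 0.904900
step 7 [7y] swap r/1=1210/66423: DF=(1 − 1210/66423·(0.997200+0.989000+0.976000+0.960700+0.935500+0.904900))/(1+1210/66423) = 879/1000 ≈ 0.879000
step 8 [8y] bond c/1=27/400: DF=(691369/500000 − 27/400·(0.997200+0.989000+0.976000+0.960700+0.935500+0.904900+0.879000))/(1+27/400) = 8753/10000 ≈ 0.875300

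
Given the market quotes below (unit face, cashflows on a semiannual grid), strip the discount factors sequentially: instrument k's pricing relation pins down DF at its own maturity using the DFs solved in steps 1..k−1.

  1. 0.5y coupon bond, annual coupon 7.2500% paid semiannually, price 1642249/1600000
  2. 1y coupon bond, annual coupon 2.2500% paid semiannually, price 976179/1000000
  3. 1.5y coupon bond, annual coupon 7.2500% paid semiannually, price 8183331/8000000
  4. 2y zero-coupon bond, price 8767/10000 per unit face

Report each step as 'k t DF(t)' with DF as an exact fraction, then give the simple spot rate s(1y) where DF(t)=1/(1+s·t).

1 1/2 1981/2000
2 1 9543/10000
3 3/2 9191/10000
4 2 8767/10000
s(1y) = (1/(9543/10000) − 1)/(1) = 457/9543 ≈ 4.7889%

step 1 [0.5y] bond c/2=29/800: DF=(1642249/1600000 − 29/800·(0))/(1+29/800) = 1981/2000 ≈ 0.990500
step 2 [1y] bond c/2=9/800: DF=(976179/1000000 − 9/800·(0.990500))/(1+9/800) = 9543/10000 ≈ 0.954300
step 3 [1.5y] bond c/2=29/800: DF=(8183331/8000000 − 29/800·(0.990500+0.954300))/(1+29/800) = 9191/10000 ≈ 0.919100
step 4 [2y] zero: DF = P = 8767/10000 ≈ 0.876700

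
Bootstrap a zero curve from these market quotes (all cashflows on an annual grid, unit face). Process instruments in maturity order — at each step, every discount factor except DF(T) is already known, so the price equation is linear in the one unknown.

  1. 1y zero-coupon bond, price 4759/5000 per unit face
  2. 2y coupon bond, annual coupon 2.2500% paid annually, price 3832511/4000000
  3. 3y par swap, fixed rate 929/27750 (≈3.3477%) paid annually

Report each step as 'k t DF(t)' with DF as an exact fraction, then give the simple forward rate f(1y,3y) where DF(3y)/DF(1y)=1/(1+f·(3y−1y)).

step 1 [1y] zero: DF = P = 4759/5000 ≈ 0.951800
step 2 [2y] bond c/1=9/400: DF=(3832511/4000000 − 9/400·(0.951800))/(1+9/400) = 9161/10000 ≈ 0.916100
step 3 [3y] swap r/1=929/27750: DF=(1 − 929/27750·(0.951800+0.916100))/(1+929/27750) = 9071/10000 ≈ 0.907100

1 1 4759/5000
2 2 9161/10000
3 3 9071/10000
f(1y,3y) = ((4759/5000)/(9071/10000) − 1)/(2) = 447/18142 ≈ 2.4639%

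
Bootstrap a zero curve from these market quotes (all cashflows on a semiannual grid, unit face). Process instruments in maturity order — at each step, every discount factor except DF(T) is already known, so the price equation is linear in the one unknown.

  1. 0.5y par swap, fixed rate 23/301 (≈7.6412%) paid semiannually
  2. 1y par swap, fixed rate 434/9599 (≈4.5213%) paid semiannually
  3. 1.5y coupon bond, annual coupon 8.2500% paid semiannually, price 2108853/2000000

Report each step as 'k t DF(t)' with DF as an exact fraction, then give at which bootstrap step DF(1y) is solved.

step 1 [0.5y] swap r/2=23/602: DF=(1 − 23/602·(0))/(1+23/602) = 602/625 ≈ 0.963200
step 2 [1y] swap r/2=217/9599: DF=(1 − 217/9599·(0.963200))/(1+217/9599) = 4783/5000 ≈ 0.956600
step 3 [1.5y] bond c/2=33/800: DF=(2108853/2000000 − 33/800·(0.963200+0.956600))/(1+33/800) = 4683/5000 ≈ 0.936600

1 1/2 602/625
2 1 4783/5000
3 3/2 4683/5000
DF(1y) is solved at step 2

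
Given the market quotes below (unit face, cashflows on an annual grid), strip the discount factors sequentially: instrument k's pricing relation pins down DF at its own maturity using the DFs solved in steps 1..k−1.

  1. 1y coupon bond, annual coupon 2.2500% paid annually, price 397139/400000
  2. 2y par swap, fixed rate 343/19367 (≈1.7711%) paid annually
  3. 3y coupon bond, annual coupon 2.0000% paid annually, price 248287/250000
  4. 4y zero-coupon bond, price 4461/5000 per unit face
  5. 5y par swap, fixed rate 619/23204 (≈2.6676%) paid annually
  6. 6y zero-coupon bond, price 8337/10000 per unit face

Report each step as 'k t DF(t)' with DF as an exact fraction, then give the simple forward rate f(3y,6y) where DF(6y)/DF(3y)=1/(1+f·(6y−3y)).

step 1 [1y] bond c/1=9/400: DF=(397139/400000 − 9/400·(0))/(1+9/400) = 971/1000 ≈ 0.971000
step 2 [2y] swap r/1=343/19367: DF=(1 − 343/19367·(0.971000))/(1+343/19367) = 9657/10000 ≈ 0.965700
step 3 [3y] bond c/1=1/50: DF=(248287/250000 − 1/50·(0.971000+0.965700))/(1+1/50) = 9357/10000 ≈ 0.935700
step 4 [4y] zero: DF = P = 4461/5000 ≈ 0.892200
step 5 [5y] swap r/1=619/23204: DF=(1 − 619/23204·(0.971000+0.965700+0.935700+0.892200))/(1+619/23204) = 4381/5000 ≈ 0.876200
step 6 [6y] zero: DF = P = 8337/10000 ≈ 0.833700

1 1 971/1000
2 2 9657/10000
3 3 9357/10000
4 4 4461/5000
5 5 4381/5000
6 6 8337/10000
f(3y,6y) = ((9357/10000)/(8337/10000) − 1)/(3) = 340/8337 ≈ 4.0782%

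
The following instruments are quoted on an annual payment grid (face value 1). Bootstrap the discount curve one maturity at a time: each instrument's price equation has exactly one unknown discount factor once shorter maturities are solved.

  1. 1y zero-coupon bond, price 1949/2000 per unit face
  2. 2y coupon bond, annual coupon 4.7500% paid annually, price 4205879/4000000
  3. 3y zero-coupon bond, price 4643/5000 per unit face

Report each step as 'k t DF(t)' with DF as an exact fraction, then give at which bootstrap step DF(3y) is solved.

1 1 1949/2000
2 2 2399/2500
3 3 4643/5000
DF(3y) is solved at step 3

step 1 [1y] zero: DF = P = 1949/2000 ≈ 0.974500
step 2 [2y] bond c/1=19/400: DF=(4205879/4000000 − 19/400·(0.974500))/(1+19/400) = 2399/2500 ≈ 0.959600
step 3 [3y] zero: DF = P = 4643/5000 ≈ 0.928600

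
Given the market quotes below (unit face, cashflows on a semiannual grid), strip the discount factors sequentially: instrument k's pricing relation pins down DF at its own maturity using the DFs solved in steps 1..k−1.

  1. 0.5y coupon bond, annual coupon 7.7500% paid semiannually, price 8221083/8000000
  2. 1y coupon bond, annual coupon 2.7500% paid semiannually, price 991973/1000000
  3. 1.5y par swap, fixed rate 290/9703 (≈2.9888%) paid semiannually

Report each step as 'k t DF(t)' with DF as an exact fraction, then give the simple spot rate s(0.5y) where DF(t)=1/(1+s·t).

step 1 [0.5y] bond c/2=31/800: DF=(8221083/8000000 − 31/800·(0))/(1+31/800) = 9893/10000 ≈ 0.989300
step 2 [1y] bond c/2=11/800: DF=(991973/1000000 − 11/800·(0.989300))/(1+11/800) = 9651/10000 ≈ 0.965100
step 3 [1.5y] swap r/2=145/9703: DF=(1 − 145/9703·(0.989300+0.965100))/(1+145/9703) = 1913/2000 ≈ 0.956500

1 1/2 9893/10000
2 1 9651/10000
3 3/2 1913/2000
s(0.5y) = (1/(9893/10000) − 1)/(1/2) = 214/9893 ≈ 2.1631%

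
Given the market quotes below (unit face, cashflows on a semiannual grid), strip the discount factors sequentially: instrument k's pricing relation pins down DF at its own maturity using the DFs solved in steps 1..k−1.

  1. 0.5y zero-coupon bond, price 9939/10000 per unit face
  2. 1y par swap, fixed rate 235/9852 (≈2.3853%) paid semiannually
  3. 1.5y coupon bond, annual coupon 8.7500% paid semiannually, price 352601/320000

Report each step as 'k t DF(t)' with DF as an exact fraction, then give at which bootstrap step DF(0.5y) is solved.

step 1 [0.5y] zero: DF = P = 9939/10000 ≈ 0.993900
step 2 [1y] swap r/2=235/19704: DF=(1 − 235/19704·(0.993900))/(1+235/19704) = 1953/2000 ≈ 0.976500
step 3 [1.5y] bond c/2=7/160: DF=(352601/320000 − 7/160·(0.993900+0.976500))/(1+7/160) = 9731/10000 ≈ 0.973100

1 1/2 9939/10000
2 1 1953/2000
3 3/2 9731/10000
DF(0.5y) is solved at step 1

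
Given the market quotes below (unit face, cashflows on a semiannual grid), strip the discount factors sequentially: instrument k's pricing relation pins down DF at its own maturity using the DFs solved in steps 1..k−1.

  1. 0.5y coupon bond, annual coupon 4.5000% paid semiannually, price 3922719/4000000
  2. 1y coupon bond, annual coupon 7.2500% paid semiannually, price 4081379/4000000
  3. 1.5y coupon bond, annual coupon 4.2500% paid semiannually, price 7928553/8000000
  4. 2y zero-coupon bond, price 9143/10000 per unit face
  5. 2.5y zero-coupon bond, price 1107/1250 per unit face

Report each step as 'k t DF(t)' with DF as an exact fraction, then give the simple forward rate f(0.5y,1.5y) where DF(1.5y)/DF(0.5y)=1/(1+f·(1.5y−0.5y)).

1 1/2 9591/10000
2 1 9511/10000
3 3/2 9307/10000
4 2 9143/10000
5 5/2 1107/1250
f(0.5y,1.5y) = ((9591/10000)/(9307/10000) − 1)/(1) = 284/9307 ≈ 3.0515%

step 1 [0.5y] bond c/2=9/400: DF=(3922719/4000000 − 9/400·(0))/(1+9/400) = 9591/10000 ≈ 0.959100
step 2 [1y] bond c/2=29/800: DF=(4081379/4000000 − 29/800·(0.959100))/(1+29/800) = 9511/10000 ≈ 0.951100
step 3 [1.5y] bond c/2=17/800: DF=(7928553/8000000 − 17/800·(0.959100+0.951100))/(1+17/800) = 9307/10000 ≈ 0.930700
step 4 [2y] zero: DF = P = 9143/10000 ≈ 0.914300
step 5 [2.5y] zero: DF = P = 1107/1250 ≈ 0.885600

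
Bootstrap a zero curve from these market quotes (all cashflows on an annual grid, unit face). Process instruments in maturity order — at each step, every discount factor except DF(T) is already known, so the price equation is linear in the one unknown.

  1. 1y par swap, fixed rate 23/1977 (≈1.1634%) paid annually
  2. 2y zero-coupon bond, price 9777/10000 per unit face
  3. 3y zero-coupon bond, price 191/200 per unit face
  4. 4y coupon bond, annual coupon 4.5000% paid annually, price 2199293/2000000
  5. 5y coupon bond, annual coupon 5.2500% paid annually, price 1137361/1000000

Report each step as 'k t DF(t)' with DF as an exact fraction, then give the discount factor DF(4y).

1 1 1977/2000
2 2 9777/10000
3 3 191/200
4 4 1853/2000
5 5 8887/10000
DF(4y) = 1853/2000 ≈ 0.926500

step 1 [1y] swap r/1=23/1977: DF=(1 − 23/1977·(0))/(1+23/1977) = 1977/2000 ≈ 0.988500
step 2 [2y] zero: DF = P = 9777/10000 ≈ 0.977700
step 3 [3y] zero: DF = P = 191/200 ≈ 0.955000
step 4 [4y] bond c/1=9/200: DF=(2199293/2000000 − 9/200·(0.988500+0.977700+0.955000))/(1+9/200) = 1853/2000 ≈ 0.926500
step 5 [5y] bond c/1=21/400: DF=(1137361/1000000 − 21/400·(0.988500+0.977700+0.955000+0.926500))/(1+21/400) = 8887/10000 ≈ 0.888700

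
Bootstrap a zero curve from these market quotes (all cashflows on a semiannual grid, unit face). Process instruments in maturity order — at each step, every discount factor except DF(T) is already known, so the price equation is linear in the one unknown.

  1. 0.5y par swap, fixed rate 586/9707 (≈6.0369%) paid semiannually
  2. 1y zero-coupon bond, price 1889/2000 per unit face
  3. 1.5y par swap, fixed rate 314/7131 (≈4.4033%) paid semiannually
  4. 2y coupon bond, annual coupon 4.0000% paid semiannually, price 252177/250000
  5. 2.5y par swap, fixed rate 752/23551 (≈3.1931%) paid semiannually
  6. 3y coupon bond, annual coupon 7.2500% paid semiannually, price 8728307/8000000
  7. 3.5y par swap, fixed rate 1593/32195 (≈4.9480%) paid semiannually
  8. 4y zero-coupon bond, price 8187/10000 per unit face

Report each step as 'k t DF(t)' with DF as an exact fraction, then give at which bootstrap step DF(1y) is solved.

1 1/2 9707/10000
2 1 1889/2000
3 3/2 2343/2500
4 2 933/1000
5 5/2 578/625
6 3 8881/10000
7 7/2 8407/10000
8 4 8187/10000
DF(1y) is solved at step 2

step 1 [0.5y] swap r/2=293/9707: DF=(1 − 293/9707·(0))/(1+293/9707) = 9707/10000 ≈ 0.970700
step 2 [1y] zero: DF = P = 1889/2000 ≈ 0.944500
step 3 [1.5y] swap r/2=157/7131: DF=(1 − 157/7131·(0.970700+0.944500))/(1+157/7131) = 2343/2500 ≈ 0.937200
step 4 [2y] bond c/2=1/50: DF=(252177/250000 − 1/50·(0.970700+0.944500+0.937200))/(1+1/50) = 933/1000 ≈ 0.933000
step 5 [2.5y] swap r/2=376/23551: DF=(1 − 376/23551·(0.970700+0.944500+0.937200+0.933000))/(1+376/23551) = 578/625 ≈ 0.924800
step 6 [3y] bond c/2=29/800: DF=(8728307/8000000 − 29/800·(0.970700+0.944500+0.937200+0.933000+0.924800))/(1+29/800) = 8881/10000 ≈ 0.888100
step 7 [3.5y] swap r/2=1593/64390: DF=(1 − 1593/64390·(0.970700+0.944500+0.937200+0.933000+0.924800+0.888100))/(1+1593/64390) = 8407/10000 ≈ 0.840700
step 8 [4y] zero: DF = P = 8187/10000 ≈ 0.818700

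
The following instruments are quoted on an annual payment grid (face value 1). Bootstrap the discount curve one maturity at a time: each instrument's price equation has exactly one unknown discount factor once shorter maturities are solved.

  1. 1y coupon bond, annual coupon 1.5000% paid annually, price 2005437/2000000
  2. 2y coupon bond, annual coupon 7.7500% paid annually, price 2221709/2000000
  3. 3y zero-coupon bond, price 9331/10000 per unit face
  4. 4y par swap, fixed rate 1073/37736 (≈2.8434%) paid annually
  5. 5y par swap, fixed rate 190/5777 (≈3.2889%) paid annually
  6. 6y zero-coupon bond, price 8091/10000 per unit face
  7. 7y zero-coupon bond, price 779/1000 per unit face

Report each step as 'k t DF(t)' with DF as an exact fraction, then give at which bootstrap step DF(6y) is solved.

step 1 [1y] bond c/1=3/200: DF=(2005437/2000000 − 3/200·(0))/(1+3/200) = 9879/10000 ≈ 0.987900
step 2 [2y] bond c/1=31/400: DF=(2221709/2000000 − 31/400·(0.987900))/(1+31/400) = 9599/10000 ≈ 0.959900
step 3 [3y] zero: DF = P = 9331/10000 ≈ 0.933100
step 4 [4y] swap r/1=1073/37736: DF=(1 − 1073/37736·(0.987900+0.959900+0.933100))/(1+1073/37736) = 8927/10000 ≈ 0.892700
step 5 [5y] swap r/1=190/5777: DF=(1 − 190/5777·(0.987900+0.959900+0.933100+0.892700))/(1+190/5777) = 106/125 ≈ 0.848000
step 6 [6y] zero: DF = P = 8091/10000 ≈ 0.809100
step 7 [7y] zero: DF = P = 779/1000 ≈ 0.779000

1 1 9879/10000
2 2 9599/10000
3 3 9331/10000
4 4 8927/10000
5 5 106/125
6 6 8091/10000
7 7 779/1000
DF(6y) is solved at step 6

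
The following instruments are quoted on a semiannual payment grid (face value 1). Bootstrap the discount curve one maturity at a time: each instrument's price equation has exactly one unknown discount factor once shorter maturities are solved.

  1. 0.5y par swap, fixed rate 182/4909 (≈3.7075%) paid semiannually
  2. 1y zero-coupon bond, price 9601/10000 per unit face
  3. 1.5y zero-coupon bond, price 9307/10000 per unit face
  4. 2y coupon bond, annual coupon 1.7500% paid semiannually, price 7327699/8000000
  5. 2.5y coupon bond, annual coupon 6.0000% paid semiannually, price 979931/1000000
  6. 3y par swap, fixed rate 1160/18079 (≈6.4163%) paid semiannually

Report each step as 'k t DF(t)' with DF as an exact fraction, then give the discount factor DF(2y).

step 1 [0.5y] swap r/2=91/4909: DF=(1 − 91/4909·(0))/(1+91/4909) = 4909/5000 ≈ 0.981800
step 2 [1y] zero: DF = P = 9601/10000 ≈ 0.960100
step 3 [1.5y] zero: DF = P = 9307/10000 ≈ 0.930700
step 4 [2y] bond c/2=7/800: DF=(7327699/8000000 − 7/800·(0.981800+0.960100+0.930700))/(1+7/800) = 8831/10000 ≈ 0.883100
step 5 [2.5y] bond c/2=3/100: DF=(979931/1000000 − 3/100·(0.981800+0.960100+0.930700+0.883100))/(1+3/100) = 421/500 ≈ 0.842000
step 6 [3y] swap r/2=580/18079: DF=(1 − 580/18079·(0.981800+0.960100+0.930700+0.883100+0.842000))/(1+580/18079) = 413/500 ≈ 0.826000

1 1/2 4909/5000
2 1 9601/10000
3 3/2 9307/10000
4 2 8831/10000
5 5/2 421/500
6 3 413/500
DF(2y) = 8831/10000 ≈ 0.883100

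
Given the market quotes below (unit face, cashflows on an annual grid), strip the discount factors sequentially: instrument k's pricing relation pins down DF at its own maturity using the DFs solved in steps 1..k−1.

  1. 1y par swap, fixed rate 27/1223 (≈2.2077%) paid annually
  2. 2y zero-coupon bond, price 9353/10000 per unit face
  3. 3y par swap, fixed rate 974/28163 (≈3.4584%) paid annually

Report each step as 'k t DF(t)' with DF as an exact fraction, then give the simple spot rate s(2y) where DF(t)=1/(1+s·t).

1 1 1223/1250
2 2 9353/10000
3 3 4513/5000
s(2y) = (1/(9353/10000) − 1)/(2) = 647/18706 ≈ 3.4588%

step 1 [1y] swap r/1=27/1223: DF=(1 − 27/1223·(0))/(1+27/1223) = 1223/1250 ≈ 0.978400
step 2 [2y] zero: DF = P = 9353/10000 ≈ 0.935300
step 3 [3y] swap r/1=974/28163: DF=(1 − 974/28163·(0.978400+0.935300))/(1+974/28163) = 4513/5000 ≈ 0.902600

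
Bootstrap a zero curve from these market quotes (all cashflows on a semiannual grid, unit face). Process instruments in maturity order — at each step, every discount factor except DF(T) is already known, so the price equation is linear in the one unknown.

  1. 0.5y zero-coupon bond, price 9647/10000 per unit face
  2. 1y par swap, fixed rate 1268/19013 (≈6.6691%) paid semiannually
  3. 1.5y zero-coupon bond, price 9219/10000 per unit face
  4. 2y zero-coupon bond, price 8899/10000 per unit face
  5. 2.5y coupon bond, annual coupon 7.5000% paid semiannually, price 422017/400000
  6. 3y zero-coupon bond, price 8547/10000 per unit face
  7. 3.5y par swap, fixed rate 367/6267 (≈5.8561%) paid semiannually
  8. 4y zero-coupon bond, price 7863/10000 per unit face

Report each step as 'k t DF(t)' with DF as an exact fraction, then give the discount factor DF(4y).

step 1 [0.5y] zero: DF = P = 9647/10000 ≈ 0.964700
step 2 [1y] swap r/2=634/19013: DF=(1 − 634/19013·(0.964700))/(1+634/19013) = 4683/5000 ≈ 0.936600
step 3 [1.5y] zero: DF = P = 9219/10000 ≈ 0.921900
step 4 [2y] zero: DF = P = 8899/10000 ≈ 0.889900
step 5 [2.5y] bond c/2=3/80: DF=(422017/400000 − 3/80·(0.964700+0.936600+0.921900+0.889900))/(1+3/80) = 8827/10000 ≈ 0.882700
step 6 [3y] zero: DF = P = 8547/10000 ≈ 0.854700
step 7 [3.5y] swap r/2=367/12534: DF=(1 − 367/12534·(0.964700+0.936600+0.921900+0.889900+0.882700+0.854700))/(1+367/12534) = 1633/2000 ≈ 0.816500
step 8 [4y] zero: DF = P = 7863/10000 ≈ 0.786300

1 1/2 9647/10000
2 1 4683/5000
3 3/2 9219/10000
4 2 8899/10000
5 5/2 8827/10000
6 3 8547/10000
7 7/2 1633/2000
8 4 7863/10000
DF(4y) = 7863/10000 ≈ 0.786300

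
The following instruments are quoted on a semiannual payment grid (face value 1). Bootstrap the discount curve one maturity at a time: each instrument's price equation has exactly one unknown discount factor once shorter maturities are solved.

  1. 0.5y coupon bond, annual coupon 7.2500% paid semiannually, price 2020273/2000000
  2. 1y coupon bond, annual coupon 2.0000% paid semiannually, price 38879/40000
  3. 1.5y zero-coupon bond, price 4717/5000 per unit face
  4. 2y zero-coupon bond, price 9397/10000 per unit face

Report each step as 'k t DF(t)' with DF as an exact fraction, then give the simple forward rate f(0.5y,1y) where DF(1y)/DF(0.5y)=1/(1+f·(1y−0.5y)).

step 1 [0.5y] bond c/2=29/800: DF=(2020273/2000000 − 29/800·(0))/(1+29/800) = 2437/2500 ≈ 0.974800
step 2 [1y] bond c/2=1/100: DF=(38879/40000 − 1/100·(0.974800))/(1+1/100) = 9527/10000 ≈ 0.952700
step 3 [1.5y] zero: DF = P = 4717/5000 ≈ 0.943400
step 4 [2y] zero: DF = P = 9397/10000 ≈ 0.939700

1 1/2 2437/2500
2 1 9527/10000
3 3/2 4717/5000
4 2 9397/10000
f(0.5y,1y) = ((2437/2500)/(9527/10000) − 1)/(1/2) = 442/9527 ≈ 4.6394%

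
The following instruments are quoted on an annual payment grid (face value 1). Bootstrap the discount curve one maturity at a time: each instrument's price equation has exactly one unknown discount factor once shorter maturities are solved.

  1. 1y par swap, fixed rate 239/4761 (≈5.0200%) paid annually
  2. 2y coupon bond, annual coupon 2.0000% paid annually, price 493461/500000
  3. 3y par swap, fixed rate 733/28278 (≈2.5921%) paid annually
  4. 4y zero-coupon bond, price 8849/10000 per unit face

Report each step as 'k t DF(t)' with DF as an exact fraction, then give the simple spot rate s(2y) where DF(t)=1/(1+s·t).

1 1 4761/5000
2 2 9489/10000
3 3 9267/10000
4 4 8849/10000
s(2y) = (1/(9489/10000) − 1)/(2) = 511/18978 ≈ 2.6926%

step 1 [1y] swap r/1=239/4761: DF=(1 − 239/4761·(0))/(1+239/4761) = 4761/5000 ≈ 0.952200
step 2 [2y] bond c/1=1/50: DF=(493461/500000 − 1/50·(0.952200))/(1+1/50) = 9489/10000 ≈ 0.948900
step 3 [3y] swap r/1=733/28278: DF=(1 − 733/28278·(0.952200+0.948900))/(1+733/28278) = 9267/10000 ≈ 0.926700
step 4 [4y] zero: DF = P = 8849/10000 ≈ 0.884900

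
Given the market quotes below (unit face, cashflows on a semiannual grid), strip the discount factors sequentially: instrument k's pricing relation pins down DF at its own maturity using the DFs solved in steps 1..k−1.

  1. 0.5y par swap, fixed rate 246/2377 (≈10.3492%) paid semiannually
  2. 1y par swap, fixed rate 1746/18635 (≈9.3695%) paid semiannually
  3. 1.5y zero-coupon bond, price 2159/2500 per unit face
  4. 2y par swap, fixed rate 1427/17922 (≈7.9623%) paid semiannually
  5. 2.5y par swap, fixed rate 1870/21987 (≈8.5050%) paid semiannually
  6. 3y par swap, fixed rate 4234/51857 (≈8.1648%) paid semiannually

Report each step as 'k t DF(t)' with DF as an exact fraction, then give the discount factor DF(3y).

step 1 [0.5y] swap r/2=123/2377: DF=(1 − 123/2377·(0))/(1+123/2377) = 2377/2500 ≈ 0.950800
step 2 [1y] swap r/2=873/18635: DF=(1 − 873/18635·(0.950800))/(1+873/18635) = 9127/10000 ≈ 0.912700
step 3 [1.5y] zero: DF = P = 2159/2500 ≈ 0.863600
step 4 [2y] swap r/2=1427/35844: DF=(1 − 1427/35844·(0.950800+0.912700+0.863600))/(1+1427/35844) = 8573/10000 ≈ 0.857300
step 5 [2.5y] swap r/2=935/21987: DF=(1 − 935/21987·(0.950800+0.912700+0.863600+0.857300))/(1+935/21987) = 813/1000 ≈ 0.813000
step 6 [3y] swap r/2=2117/51857: DF=(1 − 2117/51857·(0.950800+0.912700+0.863600+0.857300+0.813000))/(1+2117/51857) = 7883/10000 ≈ 0.788300

1 1/2 2377/2500
2 1 9127/10000
3 3/2 2159/2500
4 2 8573/10000
5 5/2 813/1000
6 3 7883/10000
DF(3y) = 7883/10000 ≈ 0.788300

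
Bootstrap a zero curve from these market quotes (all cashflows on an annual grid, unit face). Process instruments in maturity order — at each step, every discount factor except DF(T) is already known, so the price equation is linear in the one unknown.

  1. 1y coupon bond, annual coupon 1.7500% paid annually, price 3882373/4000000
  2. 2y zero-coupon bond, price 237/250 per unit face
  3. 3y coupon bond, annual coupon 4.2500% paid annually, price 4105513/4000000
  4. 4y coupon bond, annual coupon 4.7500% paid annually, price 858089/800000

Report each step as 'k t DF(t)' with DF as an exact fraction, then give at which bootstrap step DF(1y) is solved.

step 1 [1y] bond c/1=7/400: DF=(3882373/4000000 − 7/400·(0))/(1+7/400) = 9539/10000 ≈ 0.953900
step 2 [2y] zero: DF = P = 237/250 ≈ 0.948000
step 3 [3y] bond c/1=17/400: DF=(4105513/4000000 − 17/400·(0.953900+0.948000))/(1+17/400) = 907/1000 ≈ 0.907000
step 4 [4y] bond c/1=19/400: DF=(858089/800000 − 19/400·(0.953900+0.948000+0.907000))/(1+19/400) = 4483/5000 ≈ 0.896600

1 1 9539/10000
2 2 237/250
3 3 907/1000
4 4 4483/5000
DF(1y) is solved at step 1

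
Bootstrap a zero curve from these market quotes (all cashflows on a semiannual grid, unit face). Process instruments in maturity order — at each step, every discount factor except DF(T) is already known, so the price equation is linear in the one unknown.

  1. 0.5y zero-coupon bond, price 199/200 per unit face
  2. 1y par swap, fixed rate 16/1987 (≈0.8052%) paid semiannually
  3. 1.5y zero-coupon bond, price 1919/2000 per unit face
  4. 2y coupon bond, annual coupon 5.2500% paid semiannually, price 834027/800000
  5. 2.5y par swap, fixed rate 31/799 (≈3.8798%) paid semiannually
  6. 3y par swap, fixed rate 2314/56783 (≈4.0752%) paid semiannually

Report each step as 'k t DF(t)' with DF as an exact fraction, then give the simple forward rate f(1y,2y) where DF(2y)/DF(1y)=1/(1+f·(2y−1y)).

1 1/2 199/200
2 1 124/125
3 3/2 1919/2000
4 2 1881/2000
5 5/2 907/1000
6 3 8843/10000
f(1y,2y) = ((124/125)/(1881/2000) − 1)/(1) = 103/1881 ≈ 5.4758%

step 1 [0.5y] zero: DF = P = 199/200 ≈ 0.995000
step 2 [1y] swap r/2=8/1987: DF=(1 − 8/1987·(0.995000))/(1+8/1987) = 124/125 ≈ 0.992000
step 3 [1.5y] zero: DF = P = 1919/2000 ≈ 0.959500
step 4 [2y] bond c/2=21/800: DF=(834027/800000 − 21/800·(0.995000+0.992000+0.959500))/(1+21/800) = 1881/2000 ≈ 0.940500
step 5 [2.5y] swap r/2=31/1598: DF=(1 − 31/1598·(0.995000+0.992000+0.959500+0.940500))/(1+31/1598) = 907/1000 ≈ 0.907000
step 6 [3y] swap r/2=1157/56783: DF=(1 − 1157/56783·(0.995000+0.992000+0.959500+0.940500+0.907000))/(1+1157/56783) = 8843/10000 ≈ 0.884300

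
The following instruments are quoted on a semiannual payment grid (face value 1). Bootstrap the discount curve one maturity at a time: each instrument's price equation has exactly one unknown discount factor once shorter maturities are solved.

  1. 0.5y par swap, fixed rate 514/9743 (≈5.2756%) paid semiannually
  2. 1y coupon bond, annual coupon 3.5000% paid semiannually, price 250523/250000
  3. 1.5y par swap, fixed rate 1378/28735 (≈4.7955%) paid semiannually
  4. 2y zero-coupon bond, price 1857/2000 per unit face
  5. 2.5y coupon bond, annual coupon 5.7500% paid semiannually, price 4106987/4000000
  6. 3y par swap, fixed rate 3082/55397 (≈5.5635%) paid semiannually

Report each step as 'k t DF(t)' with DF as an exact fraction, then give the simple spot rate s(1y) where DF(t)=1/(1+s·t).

1 1/2 9743/10000
2 1 9681/10000
3 3/2 9311/10000
4 2 1857/2000
5 5/2 4459/5000
6 3 8459/10000
s(1y) = (1/(9681/10000) − 1)/(1) = 319/9681 ≈ 3.2951%

step 1 [0.5y] swap r/2=257/9743: DF=(1 − 257/9743·(0))/(1+257/9743) = 9743/10000 ≈ 0.974300
step 2 [1y] bond c/2=7/400: DF=(250523/250000 − 7/400·(0.974300))/(1+7/400) = 9681/10000 ≈ 0.968100
step 3 [1.5y] swap r/2=689/28735: DF=(1 − 689/28735·(0.974300+0.968100))/(1+689/28735) = 9311/10000 ≈ 0.931100
step 4 [2y] zero: DF = P = 1857/2000 ≈ 0.928500
step 5 [2.5y] bond c/2=23/800: DF=(4106987/4000000 − 23/800·(0.974300+0.968100+0.931100+0.928500))/(1+23/800) = 4459/5000 ≈ 0.891800
step 6 [3y] swap r/2=1541/55397: DF=(1 − 1541/55397·(0.974300+0.968100+0.931100+0.928500+0.891800))/(1+1541/55397) = 8459/10000 ≈ 0.845900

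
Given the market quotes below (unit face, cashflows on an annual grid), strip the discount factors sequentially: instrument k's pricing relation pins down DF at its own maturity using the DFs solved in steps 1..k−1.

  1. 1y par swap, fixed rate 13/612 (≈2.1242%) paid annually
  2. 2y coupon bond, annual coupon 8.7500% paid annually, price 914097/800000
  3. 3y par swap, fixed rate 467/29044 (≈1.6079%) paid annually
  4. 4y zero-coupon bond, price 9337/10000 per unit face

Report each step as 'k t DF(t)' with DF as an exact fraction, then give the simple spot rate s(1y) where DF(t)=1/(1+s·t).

step 1 [1y] swap r/1=13/612: DF=(1 − 13/612·(0))/(1+13/612) = 612/625 ≈ 0.979200
step 2 [2y] bond c/1=7/80: DF=(914097/800000 − 7/80·(0.979200))/(1+7/80) = 9719/10000 ≈ 0.971900
step 3 [3y] swap r/1=467/29044: DF=(1 − 467/29044·(0.979200+0.971900))/(1+467/29044) = 9533/10000 ≈ 0.953300
step 4 [4y] zero: DF = P = 9337/10000 ≈ 0.933700

1 1 612/625
2 2 9719/10000
3 3 9533/10000
4 4 9337/10000
s(1y) = (1/(612/625) − 1)/(1) = 13/612 ≈ 2.1242%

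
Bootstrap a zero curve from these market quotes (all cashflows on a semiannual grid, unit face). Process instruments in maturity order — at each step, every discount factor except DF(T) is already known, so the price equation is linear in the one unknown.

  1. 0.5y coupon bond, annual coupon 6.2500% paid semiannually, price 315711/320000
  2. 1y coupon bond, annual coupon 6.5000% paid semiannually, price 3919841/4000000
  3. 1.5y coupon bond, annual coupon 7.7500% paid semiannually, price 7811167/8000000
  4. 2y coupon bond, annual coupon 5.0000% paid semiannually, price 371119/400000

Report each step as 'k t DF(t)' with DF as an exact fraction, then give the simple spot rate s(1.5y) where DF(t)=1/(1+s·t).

1 1/2 9567/10000
2 1 919/1000
3 3/2 87/100
4 2 4191/5000
s(1.5y) = (1/(87/100) − 1)/(3/2) = 26/261 ≈ 9.9617%

step 1 [0.5y] bond c/2=1/32: DF=(315711/320000 − 1/32·(0))/(1+1/32) = 9567/10000 ≈ 0.956700
step 2 [1y] bond c/2=13/400: DF=(3919841/4000000 − 13/400·(0.956700))/(1+13/400) = 919/1000 ≈ 0.919000
step 3 [1.5y] bond c/2=31/800: DF=(7811167/8000000 − 31/800·(0.956700+0.919000))/(1+31/800) = 87/100 ≈ 0.870000
step 4 [2y] bond c/2=1/40: DF=(371119/400000 − 1/40·(0.956700+0.919000+0.870000))/(1+1/40) = 4191/5000 ≈ 0.838200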